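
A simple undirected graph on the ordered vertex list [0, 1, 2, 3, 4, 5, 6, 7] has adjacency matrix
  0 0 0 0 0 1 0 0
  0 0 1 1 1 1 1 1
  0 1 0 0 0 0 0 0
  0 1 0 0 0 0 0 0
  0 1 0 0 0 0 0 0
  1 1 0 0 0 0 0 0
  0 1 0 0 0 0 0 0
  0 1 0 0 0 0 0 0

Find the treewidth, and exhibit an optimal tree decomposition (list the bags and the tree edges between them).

Each bag holds 2 vertices, so the decomposition has width 1, which upper-bounds the treewidth. Since G has at least one edge (e.g. 7–1), it is not an edgeless graph, so tw(G) ≥ 1. Hence tw(G) = 1 exactly.

Treewidth 1.
One optimal decomposition is:
Bags: B1 = {1, 7}  B2 = {1, 3}  B3 = {1, 6}  B4 = {1, 5}  B5 = {1, 4}  B6 = {1, 2}  B7 = {0, 5}
Tree: B1–B2, B1–B3, B1–B4, B4–B5, B5–B6, B4–B7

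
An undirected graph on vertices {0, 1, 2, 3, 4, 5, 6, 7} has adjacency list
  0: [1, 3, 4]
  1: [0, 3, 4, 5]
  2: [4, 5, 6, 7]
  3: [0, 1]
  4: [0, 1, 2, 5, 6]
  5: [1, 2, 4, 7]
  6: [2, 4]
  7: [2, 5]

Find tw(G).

2

A width-2 tree decomposition is:
Bags: B1 = {2, 4, 5}  B2 = {1, 4, 5}  B3 = {0, 1, 4}  B4 = {2, 5, 7}  B5 = {0, 1, 3}  B6 = {2, 4, 6}
Tree: B1–B2, B2–B3, B1–B4, B3–B5, B1–B6
Every bag has size at most 3, so the width is 3 − 1 = 2 and tw(G) ≤ 2. Conversely, {0, 1, 3} is a clique of size 3, and the vertices of any clique must share a bag in every tree decomposition; so some bag has ≥ 3 vertices and tw(G) ≥ 2. The upper and lower bounds meet at 2, so that is the treewidth.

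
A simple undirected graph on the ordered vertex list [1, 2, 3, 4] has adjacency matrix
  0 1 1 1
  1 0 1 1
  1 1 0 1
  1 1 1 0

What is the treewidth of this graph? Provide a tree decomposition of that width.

Treewidth 3.
One such decomposition:
Bags: B1 = {1, 2, 3, 4}
Tree: (single bag)

With just one bag of size 4, the width is 4 − 1 = 3, so tw(G) ≤ 3. On the other hand G contains the 4-clique {1, 2, 3, 4}. A clique must lie in a single bag of any decomposition, so no decomposition can have width below 3. The upper and lower bounds meet at 3, so that is the treewidth.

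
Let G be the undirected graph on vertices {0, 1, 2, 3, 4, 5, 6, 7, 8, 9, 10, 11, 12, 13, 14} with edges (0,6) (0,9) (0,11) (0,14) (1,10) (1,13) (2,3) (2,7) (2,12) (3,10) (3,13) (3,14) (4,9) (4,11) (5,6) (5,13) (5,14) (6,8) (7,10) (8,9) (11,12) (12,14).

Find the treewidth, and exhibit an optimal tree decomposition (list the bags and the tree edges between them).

Treewidth 3.
Bags: B1 = {1, 2, 7, 10}  B2 = {1, 2, 3, 10}  B3 = {1, 2, 3, 13}  B4 = {2, 3, 12, 13}  B5 = {3, 12, 13, 14}  B6 = {5, 12, 13, 14}  B7 = {5, 11, 12, 14}  B8 = {0, 5, 11, 14}  B9 = {0, 5, 6, 11}  B10 = {0, 4, 6, 11}  B11 = {0, 4, 6, 9}  B12 = {4, 6, 8, 9}
Tree: B1–B2, B2–B3, B3–B4, B4–B5, B5–B6, B6–B7, B7–B8, B8–B9, B9–B10, B10–B11, B11–B12

The largest bag has 4 vertices, giving width 3; this decomposition certifies tw(G) ≤ 3. For the lower bound: the 4 vertex sets {1,7,10}, {2}, {3}, {5,12,13,14} are disjoint, each induces a connected subgraph, and every pair is joined by at least one edge of G. Contracting each set to a single vertex therefore yields K_{4} as a minor, and since treewidth is minor-monotone, tw(G) ≥ tw(K_{4}) = 3. Hence tw(G) = 3 exactly.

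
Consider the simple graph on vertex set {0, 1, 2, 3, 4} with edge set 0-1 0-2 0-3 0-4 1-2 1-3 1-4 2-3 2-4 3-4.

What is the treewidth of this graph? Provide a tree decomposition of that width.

Treewidth 4.
One such decomposition:
Bags: B1 = {0, 1, 2, 3, 4}
Tree: (single bag)

With just one bag of size 5, the width is 5 − 1 = 4, so tw(G) ≤ 4. On the other hand G contains the 5-clique {0, 1, 2, 3, 4}. A clique must lie in a single bag of any decomposition, so no decomposition can have width below 4. Therefore the treewidth is 4.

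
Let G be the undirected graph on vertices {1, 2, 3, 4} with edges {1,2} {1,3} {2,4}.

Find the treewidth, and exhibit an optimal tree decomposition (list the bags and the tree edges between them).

The largest bag has 2 vertices, giving width 1; this decomposition certifies tw(G) ≤ 1. G has an edge, so its treewidth is at least 1. Combining the bounds, tw(G) = 1.

Treewidth 1.
One optimal decomposition is:
Bags: B1 = {1, 3}  B2 = {1, 2}  B3 = {2, 4}
Tree: B1–B2, B2–B3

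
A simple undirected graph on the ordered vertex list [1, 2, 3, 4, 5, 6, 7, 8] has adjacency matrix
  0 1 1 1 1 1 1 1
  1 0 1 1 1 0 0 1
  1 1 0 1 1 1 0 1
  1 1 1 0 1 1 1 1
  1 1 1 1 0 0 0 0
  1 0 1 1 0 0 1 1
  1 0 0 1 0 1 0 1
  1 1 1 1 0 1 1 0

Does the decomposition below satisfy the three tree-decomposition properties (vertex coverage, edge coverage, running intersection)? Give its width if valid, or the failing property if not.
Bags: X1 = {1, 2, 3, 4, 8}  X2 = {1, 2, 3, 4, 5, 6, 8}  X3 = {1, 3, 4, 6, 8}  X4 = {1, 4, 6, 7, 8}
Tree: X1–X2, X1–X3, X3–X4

A tree decomposition must satisfy three properties: every vertex lies in some bag; for every edge, both endpoints lie together in some bag; and for every vertex, the bags containing it form a connected subtree. Here bags containing vertex 6 are not connected in the tree, so the decomposition is invalid.

No — bags containing vertex 6 are not connected in the tree.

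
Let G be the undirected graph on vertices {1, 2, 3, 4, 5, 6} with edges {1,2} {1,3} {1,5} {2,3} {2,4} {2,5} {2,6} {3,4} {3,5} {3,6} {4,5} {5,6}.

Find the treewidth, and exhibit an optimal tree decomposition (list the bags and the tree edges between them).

Every bag has size at most 4, so the width is 4 − 1 = 3 and tw(G) ≤ 3. On the other hand G contains the 4-clique {1, 2, 3, 5}. A clique must lie in a single bag of any decomposition, so no decomposition can have width below 3. Hence tw(G) = 3 exactly.

Treewidth 3.
One optimal decomposition is:
Bags: B1 = {1, 2, 3, 5}  B2 = {2, 3, 5, 6}  B3 = {2, 3, 4, 5}
Tree: B1–B2, B2–B3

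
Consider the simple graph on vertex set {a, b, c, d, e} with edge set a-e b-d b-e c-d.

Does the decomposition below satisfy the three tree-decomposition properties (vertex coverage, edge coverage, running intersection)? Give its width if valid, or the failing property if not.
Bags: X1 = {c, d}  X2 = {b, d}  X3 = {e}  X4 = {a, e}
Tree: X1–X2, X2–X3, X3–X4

No — edge (b,e) lies in no bag.

A tree decomposition must satisfy three properties: every vertex lies in some bag; for every edge, both endpoints lie together in some bag; and for every vertex, the bags containing it form a connected subtree. Here edge (b,e) lies in no bag, so the decomposition is invalid.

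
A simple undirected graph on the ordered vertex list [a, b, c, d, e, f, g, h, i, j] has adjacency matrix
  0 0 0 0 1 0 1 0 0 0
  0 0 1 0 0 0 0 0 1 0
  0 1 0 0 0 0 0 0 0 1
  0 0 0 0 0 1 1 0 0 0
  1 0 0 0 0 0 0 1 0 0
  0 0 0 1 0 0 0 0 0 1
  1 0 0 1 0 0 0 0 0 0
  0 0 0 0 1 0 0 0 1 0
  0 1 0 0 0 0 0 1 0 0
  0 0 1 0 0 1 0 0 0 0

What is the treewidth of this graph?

2

A width-2 tree decomposition is:
Bags: B1 = {b, h, i}  B2 = {b, e, h}  B3 = {a, b, e}  B4 = {a, b, g}  B5 = {b, d, g}  B6 = {b, d, f}  B7 = {b, f, j}  B8 = {b, c, j}
Tree: B1–B2, B2–B3, B3–B4, B4–B5, B5–B6, B6–B7, B7–B8
Each bag holds 3 vertices, so the decomposition has width 2, which upper-bounds the treewidth. The edges b–i–h–e–a–g–d–f–j–c–b form a cycle, so G is not a tree and its treewidth is at least 2. Therefore the treewidth is 2.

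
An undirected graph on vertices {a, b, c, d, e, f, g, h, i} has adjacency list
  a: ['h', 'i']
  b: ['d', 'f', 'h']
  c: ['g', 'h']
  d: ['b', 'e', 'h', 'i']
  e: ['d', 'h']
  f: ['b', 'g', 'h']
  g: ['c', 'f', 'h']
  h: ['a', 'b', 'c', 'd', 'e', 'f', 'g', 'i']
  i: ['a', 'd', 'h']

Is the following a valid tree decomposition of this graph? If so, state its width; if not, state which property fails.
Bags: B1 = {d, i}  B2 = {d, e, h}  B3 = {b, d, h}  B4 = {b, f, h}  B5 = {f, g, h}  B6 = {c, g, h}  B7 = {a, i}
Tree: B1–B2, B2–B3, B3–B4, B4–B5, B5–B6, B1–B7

A tree decomposition must satisfy three properties: every vertex lies in some bag; for every edge, both endpoints lie together in some bag; and for every vertex, the bags containing it form a connected subtree. Here edge (h,i) lies in no bag, so the decomposition is invalid.

No — edge (h,i) lies in no bag.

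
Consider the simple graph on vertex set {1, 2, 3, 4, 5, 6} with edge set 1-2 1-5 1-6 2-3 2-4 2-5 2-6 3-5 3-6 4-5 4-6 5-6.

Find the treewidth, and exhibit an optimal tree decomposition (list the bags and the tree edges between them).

Treewidth 3.
One optimal decomposition is:
Bags: B1 = {2, 3, 5, 6}  B2 = {2, 4, 5, 6}  B3 = {1, 2, 5, 6}
Tree: B1–B2, B1–B3

Every bag has size at most 4, so the width is 4 − 1 = 3 and tw(G) ≤ 3. On the other hand G contains the 4-clique {1, 2, 5, 6}. A clique must lie in a single bag of any decomposition, so no decomposition can have width below 3. Therefore the treewidth is 3.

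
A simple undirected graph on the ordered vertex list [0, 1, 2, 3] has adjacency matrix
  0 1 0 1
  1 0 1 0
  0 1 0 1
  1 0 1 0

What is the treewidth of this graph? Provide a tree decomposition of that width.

Every bag has size at most 3, so the width is 3 − 1 = 2 and tw(G) ≤ 2. The edges 2–3–0–1–2 form a cycle, so G is not a tree and its treewidth is at least 2. Hence tw(G) = 2 exactly.

Treewidth 2.
One such decomposition:
Bags: B1 = {0, 2, 3}  B2 = {0, 1, 2}
Tree: B1–B2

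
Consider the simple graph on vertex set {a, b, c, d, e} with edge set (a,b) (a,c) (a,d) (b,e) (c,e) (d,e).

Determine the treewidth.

A width-2 tree decomposition is:
Bags: B1 = {a, b, e}  B2 = {a, d, e}  B3 = {a, c, e}
Tree: B1–B2, B2–B3
The largest bag has 3 vertices, giving width 2; this decomposition certifies tw(G) ≤ 2. Since b–e–d–a–b is a cycle in G, G is not acyclic. Forests are exactly the graphs of treewidth ≤ 1, so tw(G) ≥ 2. The upper and lower bounds meet at 2, so that is the treewidth.

2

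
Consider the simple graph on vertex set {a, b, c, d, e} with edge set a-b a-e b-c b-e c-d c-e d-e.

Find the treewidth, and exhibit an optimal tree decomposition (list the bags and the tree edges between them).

Treewidth 2.
One optimal decomposition is:
Bags: B1 = {c, d, e}  B2 = {b, c, e}  B3 = {a, b, e}
Tree: B1–B2, B2–B3

Each bag holds 3 vertices, so the decomposition has width 2, which upper-bounds the treewidth. For the lower bound, the 3 vertices {c, d, e} are pairwise adjacent, and any tree decomposition puts a clique entirely inside one bag — forcing width ≥ 2. Therefore the treewidth is 2.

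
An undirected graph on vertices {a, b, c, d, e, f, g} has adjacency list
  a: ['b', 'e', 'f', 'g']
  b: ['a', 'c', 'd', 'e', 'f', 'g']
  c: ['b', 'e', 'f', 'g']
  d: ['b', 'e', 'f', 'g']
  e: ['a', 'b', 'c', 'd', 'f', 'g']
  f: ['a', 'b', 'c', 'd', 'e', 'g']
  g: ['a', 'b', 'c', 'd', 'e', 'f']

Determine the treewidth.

4

A width-4 tree decomposition is:
Bags: B1 = {a, b, e, f, g}  B2 = {b, d, e, f, g}  B3 = {b, c, e, f, g}
Tree: B1–B2, B2–B3
Every bag has size at most 5, so the width is 5 − 1 = 4 and tw(G) ≤ 4. Conversely, {b, d, e, f, g} is a clique of size 5, and the vertices of any clique must share a bag in every tree decomposition; so some bag has ≥ 5 vertices and tw(G) ≥ 4. Therefore the treewidth is 4.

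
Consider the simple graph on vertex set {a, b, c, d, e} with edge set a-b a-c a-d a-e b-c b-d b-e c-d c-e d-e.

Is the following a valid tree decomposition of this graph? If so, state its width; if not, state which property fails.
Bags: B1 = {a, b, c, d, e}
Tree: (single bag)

Vertex coverage: the bags together contain {a, b, c, d, e}, the full vertex set. Edge coverage: each edge of G has both endpoints in at least one bag. Running intersection: for every vertex, the bags containing it form a connected subtree. All three properties hold, so this is a valid tree decomposition of width max|bag| − 1 = 4, and hence tw(G) ≤ 4.

Yes; width 4.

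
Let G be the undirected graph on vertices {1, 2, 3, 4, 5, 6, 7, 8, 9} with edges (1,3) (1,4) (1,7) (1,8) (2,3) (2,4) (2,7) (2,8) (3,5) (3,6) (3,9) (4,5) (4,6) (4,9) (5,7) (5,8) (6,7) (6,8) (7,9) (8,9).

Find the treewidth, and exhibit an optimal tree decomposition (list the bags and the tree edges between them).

Every bag has size at most 5, so the width is 5 − 1 = 4 and tw(G) ≤ 4. For the lower bound: the 5 vertex sets {6,8}, {3,9}, {1,7}, {4}, {2} are disjoint, each induces a connected subgraph, and every pair is joined by at least one edge of G. Contracting each set to a single vertex therefore yields K_{5} as a minor, and since treewidth is minor-monotone, tw(G) ≥ tw(K_{5}) = 4. Combining the bounds, tw(G) = 4.

Treewidth 4.
Bags: B1 = {3, 4, 6, 7, 8}  B2 = {3, 4, 7, 8, 9}  B3 = {1, 3, 4, 7, 8}  B4 = {2, 3, 4, 7, 8}  B5 = {3, 4, 5, 7, 8}
Tree: B1–B2, B2–B3, B3–B4, B4–B5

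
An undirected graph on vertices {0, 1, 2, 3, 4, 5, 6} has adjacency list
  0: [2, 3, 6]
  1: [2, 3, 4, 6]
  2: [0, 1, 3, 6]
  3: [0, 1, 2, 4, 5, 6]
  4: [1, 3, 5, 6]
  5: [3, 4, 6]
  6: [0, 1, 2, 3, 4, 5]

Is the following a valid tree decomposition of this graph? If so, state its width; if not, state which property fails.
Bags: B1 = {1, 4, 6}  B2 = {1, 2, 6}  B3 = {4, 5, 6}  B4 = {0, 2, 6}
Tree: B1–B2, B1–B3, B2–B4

No — vertex 3 appears in no bag.

A tree decomposition must satisfy three properties: every vertex lies in some bag; for every edge, both endpoints lie together in some bag; and for every vertex, the bags containing it form a connected subtree. Here vertex 3 appears in no bag, so the decomposition is invalid.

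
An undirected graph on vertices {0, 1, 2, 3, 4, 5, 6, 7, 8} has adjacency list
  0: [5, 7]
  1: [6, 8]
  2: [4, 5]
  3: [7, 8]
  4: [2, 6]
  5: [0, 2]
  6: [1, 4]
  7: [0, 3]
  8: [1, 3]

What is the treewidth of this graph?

A width-2 tree decomposition is:
Bags: B1 = {1, 6, 8}  B2 = {4, 6, 8}  B3 = {2, 4, 8}  B4 = {2, 5, 8}  B5 = {0, 5, 8}  B6 = {0, 7, 8}  B7 = {3, 7, 8}
Tree: B1–B2, B2–B3, B3–B4, B4–B5, B5–B6, B6–B7
Each bag holds 3 vertices, so the decomposition has width 2, which upper-bounds the treewidth. The edges 8–1–6–4–2–5–0–7–3–8 form a cycle, so G is not a tree and its treewidth is at least 2. The upper and lower bounds meet at 2, so that is the treewidth.

2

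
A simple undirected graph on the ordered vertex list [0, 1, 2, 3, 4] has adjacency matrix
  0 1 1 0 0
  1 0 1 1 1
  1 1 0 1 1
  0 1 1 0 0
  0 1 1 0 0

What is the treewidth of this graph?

A width-2 tree decomposition is:
Bags: B1 = {1, 2, 4}  B2 = {0, 1, 2}  B3 = {1, 2, 3}
Tree: B1–B2, B2–B3
Each bag holds 3 vertices, so the decomposition has width 2, which upper-bounds the treewidth. On the other hand G contains the 3-clique {0, 1, 2}. A clique must lie in a single bag of any decomposition, so no decomposition can have width below 2. Hence tw(G) = 2 exactly.

2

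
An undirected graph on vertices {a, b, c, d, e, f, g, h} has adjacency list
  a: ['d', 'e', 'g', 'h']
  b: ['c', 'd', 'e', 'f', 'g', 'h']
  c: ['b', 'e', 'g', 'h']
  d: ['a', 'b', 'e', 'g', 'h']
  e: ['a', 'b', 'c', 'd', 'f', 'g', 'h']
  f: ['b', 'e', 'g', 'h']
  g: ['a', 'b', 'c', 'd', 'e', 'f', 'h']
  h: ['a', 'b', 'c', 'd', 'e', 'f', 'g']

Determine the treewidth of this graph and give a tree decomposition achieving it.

Treewidth 4.
One such decomposition:
Bags: B1 = {b, e, f, g, h}  B2 = {b, d, e, g, h}  B3 = {b, c, e, g, h}  B4 = {a, d, e, g, h}
Tree: B1–B2, B1–B3, B2–B4

The largest bag has 5 vertices, giving width 4; this decomposition certifies tw(G) ≤ 4. On the other hand G contains the 5-clique {a, d, e, g, h}. A clique must lie in a single bag of any decomposition, so no decomposition can have width below 4. The upper and lower bounds meet at 4, so that is the treewidth.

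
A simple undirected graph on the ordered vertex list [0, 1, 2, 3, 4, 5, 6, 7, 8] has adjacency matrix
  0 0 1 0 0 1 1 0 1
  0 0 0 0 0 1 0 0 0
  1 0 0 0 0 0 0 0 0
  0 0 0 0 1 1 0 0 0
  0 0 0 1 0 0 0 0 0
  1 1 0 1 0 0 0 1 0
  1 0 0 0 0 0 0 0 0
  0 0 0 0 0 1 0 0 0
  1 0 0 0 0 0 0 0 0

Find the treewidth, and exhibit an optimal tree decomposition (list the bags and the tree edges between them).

The largest bag has 2 vertices, giving width 1; this decomposition certifies tw(G) ≤ 1. Any graph with an edge has treewidth ≥ 1, and G has the edge 0–5. Combining the bounds, tw(G) = 1.

Treewidth 1.
One optimal decomposition is:
Bags: B1 = {0, 5}  B2 = {3, 5}  B3 = {3, 4}  B4 = {0, 6}  B5 = {0, 2}  B6 = {0, 8}  B7 = {5, 7}  B8 = {1, 5}
Tree: B1–B2, B2–B3, B1–B4, B1–B5, B1–B6, B2–B7, B7–B8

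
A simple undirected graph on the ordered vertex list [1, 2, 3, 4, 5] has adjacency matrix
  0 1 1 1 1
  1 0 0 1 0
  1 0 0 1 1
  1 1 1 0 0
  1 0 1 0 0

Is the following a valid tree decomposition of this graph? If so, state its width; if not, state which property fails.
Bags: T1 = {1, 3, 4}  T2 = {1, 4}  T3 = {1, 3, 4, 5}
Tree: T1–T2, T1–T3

No — vertex 2 appears in no bag.

A tree decomposition must satisfy three properties: every vertex lies in some bag; for every edge, both endpoints lie together in some bag; and for every vertex, the bags containing it form a connected subtree. Here vertex 2 appears in no bag, so the decomposition is invalid.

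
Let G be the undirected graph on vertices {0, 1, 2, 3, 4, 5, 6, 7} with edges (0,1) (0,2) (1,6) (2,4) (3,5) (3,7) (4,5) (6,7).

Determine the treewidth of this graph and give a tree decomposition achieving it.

Each bag holds 3 vertices, so the decomposition has width 2, which upper-bounds the treewidth. The edges 7–6–1–0–2–4–5–3–7 form a cycle, so G is not a tree and its treewidth is at least 2. Hence tw(G) = 2 exactly.

Treewidth 2.
Bags: B1 = {1, 6, 7}  B2 = {0, 1, 7}  B3 = {0, 2, 7}  B4 = {2, 4, 7}  B5 = {4, 5, 7}  B6 = {3, 5, 7}
Tree: B1–B2, B2–B3, B3–B4, B4–B5, B5–B6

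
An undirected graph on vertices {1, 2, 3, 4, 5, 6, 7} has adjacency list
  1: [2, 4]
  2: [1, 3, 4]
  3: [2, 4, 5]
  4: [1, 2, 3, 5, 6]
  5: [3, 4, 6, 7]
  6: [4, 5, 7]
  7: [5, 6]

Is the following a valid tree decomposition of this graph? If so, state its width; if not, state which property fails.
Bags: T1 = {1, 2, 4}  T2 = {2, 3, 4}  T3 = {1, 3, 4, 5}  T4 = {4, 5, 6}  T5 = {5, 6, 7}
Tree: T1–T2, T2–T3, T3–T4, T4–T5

No — bags containing vertex 1 are not connected in the tree.

A tree decomposition must satisfy three properties: every vertex lies in some bag; for every edge, both endpoints lie together in some bag; and for every vertex, the bags containing it form a connected subtree. Here bags containing vertex 1 are not connected in the tree, so the decomposition is invalid.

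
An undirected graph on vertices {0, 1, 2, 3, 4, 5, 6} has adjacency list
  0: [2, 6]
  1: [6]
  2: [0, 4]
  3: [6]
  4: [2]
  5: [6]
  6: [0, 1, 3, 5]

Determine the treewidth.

A width-1 tree decomposition is:
Bags: B1 = {5, 6}  B2 = {3, 6}  B3 = {1, 6}  B4 = {0, 6}  B5 = {0, 2}  B6 = {2, 4}
Tree: B1–B2, B1–B3, B2–B4, B4–B5, B5–B6
The largest bag has 2 vertices, giving width 1; this decomposition certifies tw(G) ≤ 1. Since G has at least one edge (e.g. 5–6), it is not an edgeless graph, so tw(G) ≥ 1. The upper and lower bounds meet at 1, so that is the treewidth.

1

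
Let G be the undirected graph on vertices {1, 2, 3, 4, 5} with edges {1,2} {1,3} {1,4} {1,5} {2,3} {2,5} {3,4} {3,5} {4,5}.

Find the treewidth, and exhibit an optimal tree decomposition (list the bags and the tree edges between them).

Treewidth 3.
Bags: B1 = {1, 3, 4, 5}  B2 = {1, 2, 3, 5}
Tree: B1–B2

Each bag holds 4 vertices, so the decomposition has width 3, which upper-bounds the treewidth. For the lower bound, the 4 vertices {1, 2, 3, 5} are pairwise adjacent, and any tree decomposition puts a clique entirely inside one bag — forcing width ≥ 3. Hence tw(G) = 3 exactly.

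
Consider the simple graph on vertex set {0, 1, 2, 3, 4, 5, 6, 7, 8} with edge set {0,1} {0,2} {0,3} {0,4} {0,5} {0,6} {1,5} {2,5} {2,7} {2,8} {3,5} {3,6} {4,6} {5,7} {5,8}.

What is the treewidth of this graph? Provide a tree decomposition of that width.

Treewidth 2.
Bags: B1 = {0, 2, 5}  B2 = {0, 3, 5}  B3 = {0, 3, 6}  B4 = {0, 4, 6}  B5 = {2, 5, 7}  B6 = {2, 5, 8}  B7 = {0, 1, 5}
Tree: B1–B2, B2–B3, B3–B4, B1–B5, B5–B6, B1–B7

The largest bag has 3 vertices, giving width 2; this decomposition certifies tw(G) ≤ 2. For the lower bound, the 3 vertices {0, 4, 6} are pairwise adjacent, and any tree decomposition puts a clique entirely inside one bag — forcing width ≥ 2. Combining the bounds, tw(G) = 2.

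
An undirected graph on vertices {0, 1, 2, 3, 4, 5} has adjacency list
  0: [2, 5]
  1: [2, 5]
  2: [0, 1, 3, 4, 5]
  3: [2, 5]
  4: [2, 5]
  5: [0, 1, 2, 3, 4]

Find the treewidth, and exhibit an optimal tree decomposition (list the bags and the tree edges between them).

Every bag has size at most 3, so the width is 3 − 1 = 2 and tw(G) ≤ 2. On the other hand G contains the 3-clique {0, 2, 5}. A clique must lie in a single bag of any decomposition, so no decomposition can have width below 2. Therefore the treewidth is 2.

Treewidth 2.
One optimal decomposition is:
Bags: B1 = {2, 4, 5}  B2 = {2, 3, 5}  B3 = {0, 2, 5}  B4 = {1, 2, 5}
Tree: B1–B2, B2–B3, B3–B4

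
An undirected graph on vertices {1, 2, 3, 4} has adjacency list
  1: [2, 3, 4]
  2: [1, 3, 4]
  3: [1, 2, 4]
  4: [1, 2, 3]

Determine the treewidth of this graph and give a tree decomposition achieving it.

Treewidth 3.
One such decomposition:
Bags: B1 = {1, 2, 3, 4}
Tree: (single bag)

A single bag containing all 4 vertices is trivially a valid decomposition of width 3. On the other hand G contains the 4-clique {1, 2, 3, 4}. A clique must lie in a single bag of any decomposition, so no decomposition can have width below 3. The upper and lower bounds meet at 3, so that is the treewidth.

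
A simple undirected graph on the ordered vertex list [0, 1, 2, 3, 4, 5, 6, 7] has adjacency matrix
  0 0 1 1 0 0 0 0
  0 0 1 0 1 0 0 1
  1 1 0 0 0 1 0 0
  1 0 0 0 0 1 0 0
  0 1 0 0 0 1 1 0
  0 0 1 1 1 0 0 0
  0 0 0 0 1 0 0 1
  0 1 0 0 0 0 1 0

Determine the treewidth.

2

A width-2 tree decomposition is:
Bags: B1 = {1, 6, 7}  B2 = {1, 4, 6}  B3 = {1, 2, 4}  B4 = {2, 4, 5}  B5 = {0, 2, 5}  B6 = {0, 3, 5}
Tree: B1–B2, B2–B3, B3–B4, B4–B5, B5–B6
The largest bag has 3 vertices, giving width 2; this decomposition certifies tw(G) ≤ 2. For the lower bound, G contains the cycle 7–6–4–1–7, so G is not a forest; only forests have treewidth ≤ 1, hence tw(G) ≥ 2. The upper and lower bounds meet at 2, so that is the treewidth.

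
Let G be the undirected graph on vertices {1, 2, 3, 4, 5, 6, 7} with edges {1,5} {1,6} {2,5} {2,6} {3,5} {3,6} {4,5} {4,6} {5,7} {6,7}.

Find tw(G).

2

A width-2 tree decomposition is:
Bags: B1 = {2, 5, 6}  B2 = {5, 6, 7}  B3 = {4, 5, 6}  B4 = {3, 5, 6}  B5 = {1, 5, 6}
Tree: B1–B2, B2–B3, B3–B4, B4–B5
Every bag has size at most 3, so the width is 3 − 1 = 2 and tw(G) ≤ 2. Since 5–2–6–7–5 is a cycle in G, G is not acyclic. Forests are exactly the graphs of treewidth ≤ 1, so tw(G) ≥ 2. Hence tw(G) = 2 exactly.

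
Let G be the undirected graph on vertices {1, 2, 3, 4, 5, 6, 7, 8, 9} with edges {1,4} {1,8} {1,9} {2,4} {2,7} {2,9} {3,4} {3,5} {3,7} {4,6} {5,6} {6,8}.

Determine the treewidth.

A width-3 tree decomposition is:
Bags: B1 = {2, 3, 7, 9}  B2 = {2, 3, 4, 9}  B3 = {1, 3, 4, 9}  B4 = {1, 3, 4, 5}  B5 = {1, 4, 5, 6}  B6 = {1, 5, 6, 8}
Tree: B1–B2, B2–B3, B3–B4, B4–B5, B5–B6
Each bag holds 4 vertices, so the decomposition has width 3, which upper-bounds the treewidth. For the lower bound: the 4 vertex sets {2,7,9}, {3}, {4}, {1,5,6,8} are disjoint, each induces a connected subgraph, and every pair is joined by at least one edge of G. Contracting each set to a single vertex therefore yields K_{4} as a minor, and since treewidth is minor-monotone, tw(G) ≥ tw(K_{4}) = 3. The upper and lower bounds meet at 3, so that is the treewidth.

3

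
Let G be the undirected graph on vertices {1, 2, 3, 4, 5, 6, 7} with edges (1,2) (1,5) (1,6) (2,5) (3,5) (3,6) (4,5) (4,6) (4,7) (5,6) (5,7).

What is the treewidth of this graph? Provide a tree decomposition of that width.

Treewidth 2.
One such decomposition:
Bags: B1 = {1, 5, 6}  B2 = {1, 2, 5}  B3 = {4, 5, 6}  B4 = {3, 5, 6}  B5 = {4, 5, 7}
Tree: B1–B2, B1–B3, B3–B4, B3–B5

Each bag holds 3 vertices, so the decomposition has width 2, which upper-bounds the treewidth. Conversely, {1, 2, 5} is a clique of size 3, and the vertices of any clique must share a bag in every tree decomposition; so some bag has ≥ 3 vertices and tw(G) ≥ 2. The upper and lower bounds meet at 2, so that is the treewidth.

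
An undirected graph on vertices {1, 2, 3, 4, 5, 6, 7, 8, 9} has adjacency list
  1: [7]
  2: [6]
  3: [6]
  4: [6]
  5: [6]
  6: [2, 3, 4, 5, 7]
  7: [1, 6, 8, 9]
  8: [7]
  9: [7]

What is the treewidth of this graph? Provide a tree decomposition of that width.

Each bag holds 2 vertices, so the decomposition has width 1, which upper-bounds the treewidth. Since G has at least one edge (e.g. 7–6), it is not an edgeless graph, so tw(G) ≥ 1. Therefore the treewidth is 1.

Treewidth 1.
One such decomposition:
Bags: B1 = {6, 7}  B2 = {7, 9}  B3 = {3, 6}  B4 = {2, 6}  B5 = {4, 6}  B6 = {5, 6}  B7 = {7, 8}  B8 = {1, 7}
Tree: B1–B2, B1–B3, B1–B4, B4–B5, B1–B6, B2–B7, B7–B8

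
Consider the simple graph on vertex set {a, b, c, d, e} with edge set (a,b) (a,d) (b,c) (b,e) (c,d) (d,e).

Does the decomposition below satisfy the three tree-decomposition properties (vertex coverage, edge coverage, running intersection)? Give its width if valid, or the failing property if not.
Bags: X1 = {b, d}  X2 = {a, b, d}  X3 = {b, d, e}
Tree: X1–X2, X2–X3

A tree decomposition must satisfy three properties: every vertex lies in some bag; for every edge, both endpoints lie together in some bag; and for every vertex, the bags containing it form a connected subtree. Here vertex c appears in no bag, so the decomposition is invalid.

No — vertex c appears in no bag.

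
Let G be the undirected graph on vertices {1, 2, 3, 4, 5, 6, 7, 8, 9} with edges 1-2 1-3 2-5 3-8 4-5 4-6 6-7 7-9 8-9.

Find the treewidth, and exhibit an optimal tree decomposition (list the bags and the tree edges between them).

Each bag holds 3 vertices, so the decomposition has width 2, which upper-bounds the treewidth. The edges 6–7–9–8–3–1–2–5–4–6 form a cycle, so G is not a tree and its treewidth is at least 2. Therefore the treewidth is 2.

Treewidth 2.
One such decomposition:
Bags: B1 = {6, 7, 9}  B2 = {6, 8, 9}  B3 = {3, 6, 8}  B4 = {1, 3, 6}  B5 = {1, 2, 6}  B6 = {2, 5, 6}  B7 = {4, 5, 6}
Tree: B1–B2, B2–B3, B3–B4, B4–B5, B5–B6, B6–B7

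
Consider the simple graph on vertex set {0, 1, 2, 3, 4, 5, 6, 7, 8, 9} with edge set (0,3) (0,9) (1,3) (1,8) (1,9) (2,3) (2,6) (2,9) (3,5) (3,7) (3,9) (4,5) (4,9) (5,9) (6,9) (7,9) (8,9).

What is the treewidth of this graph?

A width-2 tree decomposition is:
Bags: B1 = {1, 3, 9}  B2 = {2, 3, 9}  B3 = {3, 7, 9}  B4 = {0, 3, 9}  B5 = {1, 8, 9}  B6 = {2, 6, 9}  B7 = {3, 5, 9}  B8 = {4, 5, 9}
Tree: B1–B2, B1–B3, B3–B4, B1–B5, B2–B6, B4–B7, B7–B8
Each bag holds 3 vertices, so the decomposition has width 2, which upper-bounds the treewidth. On the other hand G contains the 3-clique {1, 8, 9}. A clique must lie in a single bag of any decomposition, so no decomposition can have width below 2. Combining the bounds, tw(G) = 2.

2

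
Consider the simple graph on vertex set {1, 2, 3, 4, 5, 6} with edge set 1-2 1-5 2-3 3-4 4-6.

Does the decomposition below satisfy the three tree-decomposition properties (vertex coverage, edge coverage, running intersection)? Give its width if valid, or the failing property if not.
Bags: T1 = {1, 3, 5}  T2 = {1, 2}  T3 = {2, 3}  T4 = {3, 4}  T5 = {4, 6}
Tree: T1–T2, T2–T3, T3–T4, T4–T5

A tree decomposition must satisfy three properties: every vertex lies in some bag; for every edge, both endpoints lie together in some bag; and for every vertex, the bags containing it form a connected subtree. Here bags containing vertex 3 are not connected in the tree, so the decomposition is invalid.

No — bags containing vertex 3 are not connected in the tree.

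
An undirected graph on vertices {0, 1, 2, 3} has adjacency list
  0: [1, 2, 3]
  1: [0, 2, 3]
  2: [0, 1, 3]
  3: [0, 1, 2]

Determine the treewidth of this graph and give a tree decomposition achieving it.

Treewidth 3.
Bags: B1 = {0, 1, 2, 3}
Tree: (single bag)

A single bag containing all 4 vertices is trivially a valid decomposition of width 3. Conversely, {0, 1, 2, 3} is a clique of size 4, and the vertices of any clique must share a bag in every tree decomposition; so some bag has ≥ 4 vertices and tw(G) ≥ 3. Combining the bounds, tw(G) = 3.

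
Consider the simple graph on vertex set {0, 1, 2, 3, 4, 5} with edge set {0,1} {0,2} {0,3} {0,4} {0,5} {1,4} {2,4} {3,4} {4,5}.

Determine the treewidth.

A width-2 tree decomposition is:
Bags: B1 = {0, 2, 4}  B2 = {0, 4, 5}  B3 = {0, 1, 4}  B4 = {0, 3, 4}
Tree: B1–B2, B2–B3, B3–B4
Each bag holds 3 vertices, so the decomposition has width 2, which upper-bounds the treewidth. For the lower bound, the 3 vertices {0, 1, 4} are pairwise adjacent, and any tree decomposition puts a clique entirely inside one bag — forcing width ≥ 2. The upper and lower bounds meet at 2, so that is the treewidth.

2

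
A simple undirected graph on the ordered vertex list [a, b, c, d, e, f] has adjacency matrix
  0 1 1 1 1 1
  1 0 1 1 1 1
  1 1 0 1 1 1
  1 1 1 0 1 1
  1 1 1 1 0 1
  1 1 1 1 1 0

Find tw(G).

5

A width-5 tree decomposition is:
Bags: B1 = {a, b, c, d, e, f}
Tree: (single bag)
A single bag containing all 6 vertices is trivially a valid decomposition of width 5. On the other hand G contains the 6-clique {a, b, c, d, e, f}. A clique must lie in a single bag of any decomposition, so no decomposition can have width below 5. Therefore the treewidth is 5.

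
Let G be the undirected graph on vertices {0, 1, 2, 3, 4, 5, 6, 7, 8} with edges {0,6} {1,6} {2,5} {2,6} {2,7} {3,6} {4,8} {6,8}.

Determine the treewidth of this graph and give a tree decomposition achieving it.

The largest bag has 2 vertices, giving width 1; this decomposition certifies tw(G) ≤ 1. G has an edge, so its treewidth is at least 1. Therefore the treewidth is 1.

Treewidth 1.
One such decomposition:
Bags: B1 = {2, 6}  B2 = {1, 6}  B3 = {6, 8}  B4 = {0, 6}  B5 = {2, 7}  B6 = {4, 8}  B7 = {3, 6}  B8 = {2, 5}
Tree: B1–B2, B2–B3, B3–B4, B1–B5, B3–B6, B3–B7, B5–B8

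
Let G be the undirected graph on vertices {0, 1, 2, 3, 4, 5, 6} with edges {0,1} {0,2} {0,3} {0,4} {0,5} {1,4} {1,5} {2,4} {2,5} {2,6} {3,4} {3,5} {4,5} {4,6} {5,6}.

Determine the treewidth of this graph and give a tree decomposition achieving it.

Treewidth 3.
One such decomposition:
Bags: B1 = {0, 3, 4, 5}  B2 = {0, 2, 4, 5}  B3 = {0, 1, 4, 5}  B4 = {2, 4, 5, 6}
Tree: B1–B2, B1–B3, B2–B4

Each bag holds 4 vertices, so the decomposition has width 3, which upper-bounds the treewidth. For the lower bound, the 4 vertices {0, 1, 4, 5} are pairwise adjacent, and any tree decomposition puts a clique entirely inside one bag — forcing width ≥ 3. The upper and lower bounds meet at 3, so that is the treewidth.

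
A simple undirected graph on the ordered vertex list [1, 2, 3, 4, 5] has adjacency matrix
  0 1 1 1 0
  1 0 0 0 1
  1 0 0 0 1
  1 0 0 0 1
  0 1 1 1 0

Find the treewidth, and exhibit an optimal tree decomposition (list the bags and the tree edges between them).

Treewidth 2.
One such decomposition:
Bags: B1 = {1, 4, 5}  B2 = {1, 3, 5}  B3 = {1, 2, 5}
Tree: B1–B2, B2–B3

Each bag holds 3 vertices, so the decomposition has width 2, which upper-bounds the treewidth. For the lower bound, G contains the cycle 4–5–3–1–4, so G is not a forest; only forests have treewidth ≤ 1, hence tw(G) ≥ 2. The upper and lower bounds meet at 2, so that is the treewidth.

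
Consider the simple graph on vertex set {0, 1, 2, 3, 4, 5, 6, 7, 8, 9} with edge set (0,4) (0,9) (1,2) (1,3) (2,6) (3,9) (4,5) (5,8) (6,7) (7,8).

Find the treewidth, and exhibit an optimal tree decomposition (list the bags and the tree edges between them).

Each bag holds 3 vertices, so the decomposition has width 2, which upper-bounds the treewidth. The edges 7–6–2–1–3–9–0–4–5–8–7 form a cycle, so G is not a tree and its treewidth is at least 2. The upper and lower bounds meet at 2, so that is the treewidth.

Treewidth 2.
One optimal decomposition is:
Bags: B1 = {2, 6, 7}  B2 = {1, 2, 7}  B3 = {1, 3, 7}  B4 = {3, 7, 9}  B5 = {0, 7, 9}  B6 = {0, 4, 7}  B7 = {4, 5, 7}  B8 = {5, 7, 8}
Tree: B1–B2, B2–B3, B3–B4, B4–B5, B5–B6, B6–B7, B7–B8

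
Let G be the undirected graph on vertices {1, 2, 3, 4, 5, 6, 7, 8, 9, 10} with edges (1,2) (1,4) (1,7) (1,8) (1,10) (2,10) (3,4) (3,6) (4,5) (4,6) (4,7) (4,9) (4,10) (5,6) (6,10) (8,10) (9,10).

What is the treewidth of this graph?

2

A width-2 tree decomposition is:
Bags: B1 = {1, 4, 10}  B2 = {1, 8, 10}  B3 = {1, 4, 7}  B4 = {4, 6, 10}  B5 = {4, 5, 6}  B6 = {4, 9, 10}  B7 = {1, 2, 10}  B8 = {3, 4, 6}
Tree: B1–B2, B1–B3, B1–B4, B4–B5, B1–B6, B2–B7, B5–B8
The largest bag has 3 vertices, giving width 2; this decomposition certifies tw(G) ≤ 2. For the lower bound, the 3 vertices {1, 8, 10} are pairwise adjacent, and any tree decomposition puts a clique entirely inside one bag — forcing width ≥ 2. Therefore the treewidth is 2.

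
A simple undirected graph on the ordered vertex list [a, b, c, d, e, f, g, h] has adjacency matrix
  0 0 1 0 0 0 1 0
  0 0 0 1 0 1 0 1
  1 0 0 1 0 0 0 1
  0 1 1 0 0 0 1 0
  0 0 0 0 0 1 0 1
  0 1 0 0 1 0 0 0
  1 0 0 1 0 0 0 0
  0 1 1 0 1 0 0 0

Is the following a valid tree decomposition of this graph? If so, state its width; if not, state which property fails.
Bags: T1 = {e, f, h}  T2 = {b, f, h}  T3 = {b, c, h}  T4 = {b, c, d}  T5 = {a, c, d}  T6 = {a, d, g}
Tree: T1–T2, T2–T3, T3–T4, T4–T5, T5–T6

Yes; width 2.

Checking the three conditions: (i) the bags cover all of {a, b, c, d, e, f, g, h}; (ii) for each edge, some bag contains both endpoints; (iii) the bags containing any fixed vertex form a subtree. All hold, so the decomposition is valid with width 3 − 1 = 2.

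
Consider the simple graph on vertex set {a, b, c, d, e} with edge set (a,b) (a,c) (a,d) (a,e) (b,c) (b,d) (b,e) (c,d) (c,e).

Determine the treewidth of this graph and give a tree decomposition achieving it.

The largest bag has 4 vertices, giving width 3; this decomposition certifies tw(G) ≤ 3. For the lower bound, the 4 vertices {a, b, c, d} are pairwise adjacent, and any tree decomposition puts a clique entirely inside one bag — forcing width ≥ 3. The upper and lower bounds meet at 3, so that is the treewidth.

Treewidth 3.
One such decomposition:
Bags: B1 = {a, b, c, e}  B2 = {a, b, c, d}
Tree: B1–B2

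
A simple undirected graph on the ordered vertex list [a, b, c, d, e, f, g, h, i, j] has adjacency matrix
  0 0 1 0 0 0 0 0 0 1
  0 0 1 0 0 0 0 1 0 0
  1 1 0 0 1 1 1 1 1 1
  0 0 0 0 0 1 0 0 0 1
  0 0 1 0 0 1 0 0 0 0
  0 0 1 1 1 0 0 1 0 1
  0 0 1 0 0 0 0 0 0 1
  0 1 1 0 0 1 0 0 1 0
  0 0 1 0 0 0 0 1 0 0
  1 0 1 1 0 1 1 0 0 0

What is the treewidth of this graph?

A width-2 tree decomposition is:
Bags: B1 = {c, f, j}  B2 = {d, f, j}  B3 = {c, f, h}  B4 = {b, c, h}  B5 = {c, e, f}  B6 = {c, g, j}  B7 = {a, c, j}  B8 = {c, h, i}
Tree: B1–B2, B1–B3, B3–B4, B3–B5, B1–B6, B6–B7, B3–B8
The largest bag has 3 vertices, giving width 2; this decomposition certifies tw(G) ≤ 2. Conversely, {d, f, j} is a clique of size 3, and the vertices of any clique must share a bag in every tree decomposition; so some bag has ≥ 3 vertices and tw(G) ≥ 2. Combining the bounds, tw(G) = 2.

2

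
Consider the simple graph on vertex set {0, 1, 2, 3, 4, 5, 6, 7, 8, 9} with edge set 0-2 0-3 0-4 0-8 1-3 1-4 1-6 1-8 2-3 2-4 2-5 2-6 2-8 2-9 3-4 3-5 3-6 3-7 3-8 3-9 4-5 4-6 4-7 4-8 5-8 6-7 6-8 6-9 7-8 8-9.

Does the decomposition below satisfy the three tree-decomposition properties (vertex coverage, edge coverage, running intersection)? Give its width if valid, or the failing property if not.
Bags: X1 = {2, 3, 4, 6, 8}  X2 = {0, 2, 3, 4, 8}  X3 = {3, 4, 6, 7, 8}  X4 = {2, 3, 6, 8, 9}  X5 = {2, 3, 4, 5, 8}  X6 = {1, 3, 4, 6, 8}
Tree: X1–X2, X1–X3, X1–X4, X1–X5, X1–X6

Checking the three conditions: (i) the bags cover all of {0, 1, 2, 3, 4, 5, 6, 7, 8, 9}; (ii) for each edge, some bag contains both endpoints; (iii) the bags containing any fixed vertex form a subtree. All hold, so the decomposition is valid with width 5 − 1 = 4.

Yes; width 4.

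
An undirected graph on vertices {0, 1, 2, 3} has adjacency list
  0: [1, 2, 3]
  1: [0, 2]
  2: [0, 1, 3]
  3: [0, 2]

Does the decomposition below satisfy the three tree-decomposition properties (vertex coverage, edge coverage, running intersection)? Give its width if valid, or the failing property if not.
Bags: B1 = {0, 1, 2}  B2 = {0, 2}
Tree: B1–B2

No — vertex 3 appears in no bag.

A tree decomposition must satisfy three properties: every vertex lies in some bag; for every edge, both endpoints lie together in some bag; and for every vertex, the bags containing it form a connected subtree. Here vertex 3 appears in no bag, so the decomposition is invalid.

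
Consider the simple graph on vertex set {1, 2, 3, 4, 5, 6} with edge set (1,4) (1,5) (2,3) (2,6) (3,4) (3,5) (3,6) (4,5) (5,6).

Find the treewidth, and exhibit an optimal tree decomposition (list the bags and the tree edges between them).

Each bag holds 3 vertices, so the decomposition has width 2, which upper-bounds the treewidth. For the lower bound, the 3 vertices {1, 4, 5} are pairwise adjacent, and any tree decomposition puts a clique entirely inside one bag — forcing width ≥ 2. The upper and lower bounds meet at 2, so that is the treewidth.

Treewidth 2.
One such decomposition:
Bags: B1 = {3, 5, 6}  B2 = {3, 4, 5}  B3 = {2, 3, 6}  B4 = {1, 4, 5}
Tree: B1–B2, B1–B3, B2–B4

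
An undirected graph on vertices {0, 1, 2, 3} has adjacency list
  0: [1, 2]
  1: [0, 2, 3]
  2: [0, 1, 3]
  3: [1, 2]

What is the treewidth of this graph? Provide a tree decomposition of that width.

The largest bag has 3 vertices, giving width 2; this decomposition certifies tw(G) ≤ 2. On the other hand G contains the 3-clique {0, 1, 2}. A clique must lie in a single bag of any decomposition, so no decomposition can have width below 2. The upper and lower bounds meet at 2, so that is the treewidth.

Treewidth 2.
One such decomposition:
Bags: B1 = {1, 2, 3}  B2 = {0, 1, 2}
Tree: B1–B2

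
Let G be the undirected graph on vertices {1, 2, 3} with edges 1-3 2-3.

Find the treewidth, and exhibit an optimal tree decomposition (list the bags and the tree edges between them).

Treewidth 1.
One such decomposition:
Bags: B1 = {2, 3}  B2 = {1, 3}
Tree: B1–B2

Every bag has size at most 2, so the width is 2 − 1 = 1 and tw(G) ≤ 1. Since G has at least one edge (e.g. 2–3), it is not an edgeless graph, so tw(G) ≥ 1. Therefore the treewidth is 1.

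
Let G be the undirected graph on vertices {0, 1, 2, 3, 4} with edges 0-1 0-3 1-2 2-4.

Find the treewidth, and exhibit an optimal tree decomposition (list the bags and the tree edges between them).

Treewidth 1.
One optimal decomposition is:
Bags: B1 = {0, 3}  B2 = {0, 1}  B3 = {1, 2}  B4 = {2, 4}
Tree: B1–B2, B2–B3, B3–B4

The largest bag has 2 vertices, giving width 1; this decomposition certifies tw(G) ≤ 1. Any graph with an edge has treewidth ≥ 1, and G has the edge 3–0. Hence tw(G) = 1 exactly.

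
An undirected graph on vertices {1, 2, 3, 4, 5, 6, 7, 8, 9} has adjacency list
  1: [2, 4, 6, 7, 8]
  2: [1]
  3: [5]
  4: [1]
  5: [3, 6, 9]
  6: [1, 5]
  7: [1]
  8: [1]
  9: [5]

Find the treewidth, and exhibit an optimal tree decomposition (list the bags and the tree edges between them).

Treewidth 1.
One such decomposition:
Bags: B1 = {5, 6}  B2 = {1, 6}  B3 = {1, 2}  B4 = {1, 8}  B5 = {5, 9}  B6 = {1, 4}  B7 = {3, 5}  B8 = {1, 7}
Tree: B1–B2, B2–B3, B2–B4, B1–B5, B3–B6, B1–B7, B3–B8

Every bag has size at most 2, so the width is 2 − 1 = 1 and tw(G) ≤ 1. G has an edge, so its treewidth is at least 1. The upper and lower bounds meet at 1, so that is the treewidth.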